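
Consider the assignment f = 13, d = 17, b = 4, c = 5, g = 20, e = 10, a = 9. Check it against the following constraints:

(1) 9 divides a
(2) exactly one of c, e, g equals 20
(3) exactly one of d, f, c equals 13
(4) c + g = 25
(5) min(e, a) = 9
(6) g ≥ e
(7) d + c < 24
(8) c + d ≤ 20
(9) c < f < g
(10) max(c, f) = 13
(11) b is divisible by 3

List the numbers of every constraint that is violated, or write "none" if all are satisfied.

Violated: 8 and 11.

(1) 9 / 9 = 1, so 9 divides 9  ✔
(2) c=5, e=10, g=20; 1 of them equals 20  ✔
(3) d=17, f=13, c=5; 1 of them equals 13  ✔
(4) c + g = 5 + 20 = 25  ✔
(5) min(10, 9) = 9  ✔
(6) g = 20, e = 10; 20 ≥ 10  ✔
(7) d + c = 17 + 5 = 22; 22 < 24  ✔
(8) c + d = 5 + 17 = 22; 22 > 20, bound 20 not met  ✘
(9) values 5 < 13 < 20  ✔
(10) max(5, 13) = 13  ✔
(11) 4 = 3×1 + 1, so 3 does not divide 4  ✘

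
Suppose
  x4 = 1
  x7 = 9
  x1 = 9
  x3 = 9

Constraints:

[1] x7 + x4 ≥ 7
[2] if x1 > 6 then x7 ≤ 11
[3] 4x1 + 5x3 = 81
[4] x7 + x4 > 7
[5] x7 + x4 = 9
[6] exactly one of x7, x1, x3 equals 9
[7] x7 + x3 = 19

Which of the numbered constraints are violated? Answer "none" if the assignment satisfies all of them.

[1] x7 + x4 = 9 + 1 = 10; 10 ≥ 7 — holds.
[2] x1 = 9 > 6, so we need x7 ≤ 11; x7 = 9 ≤ 11 — holds.
[3] 4x1 + 5x3 = 4(9) + 5(9) = 81 — holds.
[4] x7 + x4 = 9 + 1 = 10; 10 > 7 — holds.
[5] x7 + x4 = 9 + 1 = 10, not 9 — fails.
[6] x7=9, x1=9, x3=9; 3 of them equal 9, not exactly one — fails.
[7] x7 + x3 = 9 + 9 = 18, not 19 — fails.

The assignment fails constraints 5, 6, 7.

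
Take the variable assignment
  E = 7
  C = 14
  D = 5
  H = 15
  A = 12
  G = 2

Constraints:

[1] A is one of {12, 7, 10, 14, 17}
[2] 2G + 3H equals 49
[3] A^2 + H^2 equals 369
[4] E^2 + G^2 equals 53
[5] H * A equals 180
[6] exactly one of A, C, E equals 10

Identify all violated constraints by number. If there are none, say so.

Violated: 6.

[1] A = 12 is in {12, 7, 10, 14, 17}  holds
[2] 2G + 3H = 2(2) + 3(15) = 49  holds
[3] A^2 + H^2 = 12^2 + 15^2 = 144 + 225 = 369  holds
[4] E^2 + G^2 = 7^2 + 2^2 = 49 + 4 = 53  holds
[5] H * A = 15 * 12 = 180  holds
[6] A=12, C=14, E=7; 0 of them equal 10, not exactly one  fails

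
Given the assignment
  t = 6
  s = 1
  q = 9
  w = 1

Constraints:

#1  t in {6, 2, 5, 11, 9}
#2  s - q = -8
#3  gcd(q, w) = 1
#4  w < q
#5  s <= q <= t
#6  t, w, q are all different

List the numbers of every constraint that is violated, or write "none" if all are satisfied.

#1 t = 6 is in {6, 2, 5, 11, 9} — holds.
#2 s - q = 1 - 9 = -8 — holds.
#3 gcd(9, 1) = 1 — holds.
#4 w = 1, q = 9; 1 < 9 — holds.
#5 values 1, 9, 6; q = 9 is not <= t = 6 — fails.
#6 values 6, 1, 9 are pairwise distinct — holds.

The assignment fails constraint 5.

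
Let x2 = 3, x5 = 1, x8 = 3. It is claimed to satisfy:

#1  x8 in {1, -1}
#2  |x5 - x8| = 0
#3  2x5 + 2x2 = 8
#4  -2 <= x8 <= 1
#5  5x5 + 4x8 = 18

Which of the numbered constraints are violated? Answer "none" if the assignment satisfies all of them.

Constraints 1, 2, 4, 5 are violated.

#1 x8 = 3 is not in {1, -1}  false
#2 |1 - 3| = 2, not 0  false
#3 2x5 + 2x2 = 2(1) + 2(3) = 8  true
#4 x8 = 3 is outside [-2, 1]  false
#5 5x5 + 4x8 = 5(1) + 4(3) = 17, not 18  false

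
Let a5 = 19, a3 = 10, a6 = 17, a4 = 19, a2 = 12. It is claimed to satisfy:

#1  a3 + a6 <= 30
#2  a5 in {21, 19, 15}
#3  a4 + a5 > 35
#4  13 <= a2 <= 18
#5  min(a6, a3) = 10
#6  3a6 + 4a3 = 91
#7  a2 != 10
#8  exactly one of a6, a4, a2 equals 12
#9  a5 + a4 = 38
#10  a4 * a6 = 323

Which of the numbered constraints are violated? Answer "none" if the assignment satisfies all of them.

#1 a3 + a6 = 10 + 17 = 27; 27 ≤ 30  ✔
#2 a5 = 19 is in {21, 19, 15}  ✔
#3 a4 + a5 = 19 + 19 = 38; 38 > 35  ✔
#4 a2 = 12 is outside [13, 18]  ✘
#5 min(17, 10) = 10  ✔
#6 3a6 + 4a3 = 3(17) + 4(10) = 91  ✔
#7 a2 = 12, and 12 ≠ 10  ✔
#8 a6=17, a4=19, a2=12; 1 of them equals 12  ✔
#9 a5 + a4 = 19 + 19 = 38  ✔
#10 a4 * a6 = 19 * 17 = 323  ✔

No — constraint 4 is not satisfied.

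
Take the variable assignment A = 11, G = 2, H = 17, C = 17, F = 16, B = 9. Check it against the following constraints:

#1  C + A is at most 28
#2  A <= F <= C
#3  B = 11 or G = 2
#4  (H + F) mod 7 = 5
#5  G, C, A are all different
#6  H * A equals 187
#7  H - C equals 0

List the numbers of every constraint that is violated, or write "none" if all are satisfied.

#1 C + A = 17 + 11 = 28; 28 ≤ 28 — OK.
#2 values 11 <= 16 <= 17 — OK.
#3 B = 9 ≠ 11, but G = 2 = 2 (second disjunct) — OK.
#4 H + F = 33; 33 mod 7 = 5 — OK.
#5 values 2, 17, 11 are pairwise distinct — OK.
#6 H * A = 17 * 11 = 187 — OK.
#7 H - C = 17 - 17 = 0 — OK.

No violations.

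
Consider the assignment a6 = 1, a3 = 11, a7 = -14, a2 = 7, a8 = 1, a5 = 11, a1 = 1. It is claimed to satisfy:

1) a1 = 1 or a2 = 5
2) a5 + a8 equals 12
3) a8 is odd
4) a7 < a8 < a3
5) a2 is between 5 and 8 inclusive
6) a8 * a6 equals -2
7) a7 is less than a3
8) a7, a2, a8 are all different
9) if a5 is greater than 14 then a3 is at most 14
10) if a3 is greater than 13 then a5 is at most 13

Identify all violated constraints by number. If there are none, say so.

The assignment fails constraint 6.

1) a1 = 1 = 1 (first disjunct) — OK.
2) a5 + a8 = 11 + 1 = 12 — OK.
3) a8 = 1 is odd — OK.
4) values -14 < 1 < 11 — OK.
5) a2 = 7 lies in [5, 8] — OK.
6) a8 * a6 = 1 * 1 = 1, not -2 — violated.
7) a7 = -14, a3 = 11; -14 < 11 — OK.
8) values -14, 7, 1 are pairwise distinct — OK.
9) a5 = 11, not > 14; antecedent false, conditional vacuously true — OK.
10) a3 = 11, not > 13; antecedent false, conditional vacuously true — OK.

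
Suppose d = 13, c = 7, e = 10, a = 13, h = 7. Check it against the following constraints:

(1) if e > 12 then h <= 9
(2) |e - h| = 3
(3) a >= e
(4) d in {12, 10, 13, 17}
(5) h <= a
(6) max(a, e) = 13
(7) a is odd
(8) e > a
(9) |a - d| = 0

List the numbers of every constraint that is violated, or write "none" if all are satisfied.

Constraint 8 does not hold.

(1) e = 10, not > 12; antecedent false, conditional vacuously true  ✔
(2) |10 - 7| = 3  ✔
(3) a = 13, e = 10; 13 ≥ 10  ✔
(4) d = 13 is in {12, 10, 13, 17}  ✔
(5) h = 7, a = 13; 7 ≤ 13  ✔
(6) max(13, 10) = 13  ✔
(7) a = 13 is odd  ✔
(8) e = 10, a = 13; 10 ≤ 13 (want >)  ✘
(9) |13 - 13| = 0  ✔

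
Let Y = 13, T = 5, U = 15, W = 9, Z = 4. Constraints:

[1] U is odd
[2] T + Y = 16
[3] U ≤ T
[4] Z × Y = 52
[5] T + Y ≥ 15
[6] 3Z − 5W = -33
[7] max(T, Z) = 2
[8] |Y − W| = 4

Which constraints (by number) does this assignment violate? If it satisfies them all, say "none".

The assignment fails constraints 2, 3, 7.

[1] U = 15 is odd — OK.
[2] T + Y = 5 + 13 = 18, not 16 — violated.
[3] U = 15, T = 5; 15 > 5 (want ≤) — violated.
[4] Z × Y = 4 × 13 = 52 — OK.
[5] T + Y = 5 + 13 = 18; 18 ≥ 15 — OK.
[6] 3Z − 5W = 3(4) − 5(9) = -33 — OK.
[7] max(5, 4) = 5, not 2 — violated.
[8] |13 − 9| = 4 — OK.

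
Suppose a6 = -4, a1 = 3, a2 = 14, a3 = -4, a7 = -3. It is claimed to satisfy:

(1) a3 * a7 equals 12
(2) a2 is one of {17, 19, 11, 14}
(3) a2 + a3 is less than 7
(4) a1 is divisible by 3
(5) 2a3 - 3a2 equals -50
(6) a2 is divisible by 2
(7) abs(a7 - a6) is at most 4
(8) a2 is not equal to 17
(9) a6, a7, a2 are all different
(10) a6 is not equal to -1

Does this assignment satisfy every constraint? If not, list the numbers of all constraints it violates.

The assignment fails constraint 3.

(1) a3 * a7 = -4 * (-3) = 12  true
(2) a2 = 14 is in {17, 19, 11, 14}  true
(3) a2 + a3 = 14 + (-4) = 10; 10 ≥ 7, bound 7 not met  false
(4) 3 / 3 = 1, so 3 divides 3  true
(5) 2a3 - 3a2 = 2(-4) - 3(14) = -50  true
(6) 14 / 2 = 7, so 2 divides 14  true
(7) abs(-3 - (-4)) = 1; 1 ≤ 4  true
(8) a2 = 14, and 14 ≠ 17  true
(9) values -4, -3, 14 are pairwise distinct  true
(10) a6 = -4, and -4 ≠ -1  true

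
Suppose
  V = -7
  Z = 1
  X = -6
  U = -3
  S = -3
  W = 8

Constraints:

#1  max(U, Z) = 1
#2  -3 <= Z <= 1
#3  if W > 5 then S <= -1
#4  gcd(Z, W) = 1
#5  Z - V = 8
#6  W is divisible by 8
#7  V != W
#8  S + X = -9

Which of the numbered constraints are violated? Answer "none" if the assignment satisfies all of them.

#1 max(-3, 1) = 1  yes
#2 Z = 1 lies in [-3, 1]  yes
#3 W = 8 > 5, so we need S ≤ -1; S = -3 ≤ -1  yes
#4 gcd(1, 8) = 1  yes
#5 Z - V = 1 - (-7) = 8  yes
#6 8 / 8 = 1, so 8 divides 8  yes
#7 V = -7, W = 8; distinct  yes
#8 S + X = -3 + (-6) = -9  yes

Yes — all constraints hold.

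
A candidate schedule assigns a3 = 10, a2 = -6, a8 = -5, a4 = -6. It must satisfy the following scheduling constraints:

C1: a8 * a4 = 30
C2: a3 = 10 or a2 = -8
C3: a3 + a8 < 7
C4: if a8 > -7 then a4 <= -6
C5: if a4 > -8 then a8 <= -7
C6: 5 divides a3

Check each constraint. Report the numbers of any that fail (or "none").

The assignment fails constraint 5.

C1: a8 * a4 = -5 * (-6) = 30 — holds.
C2: a3 = 10 = 10 (first disjunct) — holds.
C3: a3 + a8 = 10 + (-5) = 5; 5 < 7 — holds.
C4: a8 = -5 > -7, so we need a4 ≤ -6; a4 = -6 ≤ -6 — holds.
C5: a4 = -6 > -8, so we need a8 ≤ -7; but a8 = -5 > -7 — fails.
C6: 10 / 5 = 2, so 5 divides 10 — holds.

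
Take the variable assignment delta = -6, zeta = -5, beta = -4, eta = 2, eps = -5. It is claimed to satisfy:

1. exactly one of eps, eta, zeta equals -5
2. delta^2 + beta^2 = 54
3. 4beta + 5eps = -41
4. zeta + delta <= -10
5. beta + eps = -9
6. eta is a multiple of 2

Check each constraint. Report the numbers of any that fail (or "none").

The assignment fails constraints 1 and 2.

1. eps=-5, eta=2, zeta=-5; 2 of them equal -5, not exactly one  ✘
2. delta^2 + beta^2 = (-6)^2 + (-4)^2 = 36 + 16 = 52, not 54  ✘
3. 4beta + 5eps = 4(-4) + 5(-5) = -41  ✔
4. zeta + delta = -5 + (-6) = -11; -11 ≤ -10  ✔
5. beta + eps = -4 + (-5) = -9  ✔
6. 2 / 2 = 1, so 2 divides 2  ✔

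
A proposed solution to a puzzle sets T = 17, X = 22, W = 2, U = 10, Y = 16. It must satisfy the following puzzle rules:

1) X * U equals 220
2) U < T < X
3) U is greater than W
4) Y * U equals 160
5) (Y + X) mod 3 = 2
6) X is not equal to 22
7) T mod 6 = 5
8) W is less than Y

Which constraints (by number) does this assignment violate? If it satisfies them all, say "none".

1) X * U = 22 * 10 = 220 — holds.
2) values 10 < 17 < 22 — holds.
3) U = 10, W = 2; 10 > 2 — holds.
4) Y * U = 16 * 10 = 160 — holds.
5) Y + X = 38; 38 mod 3 = 2 — holds.
6) X = 22, but 22 is required to differ — fails.
7) 17 mod 6 = 5 — holds.
8) W = 2, Y = 16; 2 < 16 — holds.

No — constraint 6 is not satisfied.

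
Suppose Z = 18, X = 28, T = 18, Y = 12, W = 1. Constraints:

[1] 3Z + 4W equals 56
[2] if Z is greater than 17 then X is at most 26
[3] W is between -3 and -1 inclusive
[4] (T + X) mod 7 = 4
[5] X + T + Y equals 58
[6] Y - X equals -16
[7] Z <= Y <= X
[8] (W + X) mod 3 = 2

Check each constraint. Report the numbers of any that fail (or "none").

[1] 3Z + 4W = 3(18) + 4(1) = 58, not 56 — does not hold.
[2] Z = 18 > 17, so we need X ≤ 26; but X = 28 > 26 — does not hold.
[3] W = 1 is outside [-3, -1] — does not hold.
[4] T + X = 46; 46 mod 7 = 4 — holds.
[5] X + T + Y = 28 + 18 + 12 = 58 — holds.
[6] Y - X = 12 - 28 = -16 — holds.
[7] values 18, 12, 28; Z = 18 is not <= Y = 12 — does not hold.
[8] W + X = 29; 29 mod 3 = 2 — holds.

Constraints 1, 2, 3, 7 do not hold.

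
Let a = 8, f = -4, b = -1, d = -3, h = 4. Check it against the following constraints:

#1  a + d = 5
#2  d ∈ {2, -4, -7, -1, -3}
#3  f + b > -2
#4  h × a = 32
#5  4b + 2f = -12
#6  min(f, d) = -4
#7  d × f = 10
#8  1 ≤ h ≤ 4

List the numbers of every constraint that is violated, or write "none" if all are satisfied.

#1 a + d = 8 + (-3) = 5 — holds.
#2 d = -3 is in {2, -4, -7, -1, -3} — holds.
#3 f + b = -4 + (-1) = -5; -5 ≤ -2, bound -2 not met — fails.
#4 h × a = 4 × 8 = 32 — holds.
#5 4b + 2f = 4(-1) + 2(-4) = -12 — holds.
#6 min(-4, -3) = -4 — holds.
#7 d × f = -3 × (-4) = 12, not 10 — fails.
#8 h = 4 lies in [1, 4] — holds.

Constraints 3, 7 are violated.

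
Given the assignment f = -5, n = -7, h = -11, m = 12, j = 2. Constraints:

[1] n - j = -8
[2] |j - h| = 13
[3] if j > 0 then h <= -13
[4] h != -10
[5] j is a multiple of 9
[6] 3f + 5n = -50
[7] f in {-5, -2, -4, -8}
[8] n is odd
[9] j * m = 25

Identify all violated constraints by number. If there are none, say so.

The assignment fails constraints 1, 3, 5, 9.

[1] n - j = -7 - 2 = -9, not -8 — does not hold.
[2] |2 - (-11)| = 13 — holds.
[3] j = 2 > 0, so we need h ≤ -13; but h = -11 > -13 — does not hold.
[4] h = -11, and -11 ≠ -10 — holds.
[5] 2 = 9*0 + 2, so 9 does not divide 2 — does not hold.
[6] 3f + 5n = 3(-5) + 5(-7) = -50 — holds.
[7] f = -5 is in {-5, -2, -4, -8} — holds.
[8] n = -7 is odd — holds.
[9] j * m = 2 * 12 = 24, not 25 — does not hold.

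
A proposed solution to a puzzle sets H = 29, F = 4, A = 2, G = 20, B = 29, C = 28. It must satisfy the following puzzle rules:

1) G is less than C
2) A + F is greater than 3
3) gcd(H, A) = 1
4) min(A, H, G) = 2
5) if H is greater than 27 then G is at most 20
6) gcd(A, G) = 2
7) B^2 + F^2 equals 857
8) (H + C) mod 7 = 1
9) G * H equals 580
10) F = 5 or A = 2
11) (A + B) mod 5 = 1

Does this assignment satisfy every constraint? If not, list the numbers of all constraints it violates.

1) G = 20, C = 28; 20 < 28  holds
2) A + F = 2 + 4 = 6; 6 > 3  holds
3) gcd(29, 2) = 1  holds
4) min(2, 29, 20) = 2  holds
5) H = 29 > 27, so we need G ≤ 20; G = 20 ≤ 20  holds
6) gcd(2, 20) = 2  holds
7) B^2 + F^2 = 29^2 + 4^2 = 841 + 16 = 857  holds
8) H + C = 57; 57 mod 7 = 1  holds
9) G * H = 20 * 29 = 580  holds
10) F = 4 ≠ 5, but A = 2 = 2 (second disjunct)  holds
11) A + B = 31; 31 mod 5 = 1  holds

No violations.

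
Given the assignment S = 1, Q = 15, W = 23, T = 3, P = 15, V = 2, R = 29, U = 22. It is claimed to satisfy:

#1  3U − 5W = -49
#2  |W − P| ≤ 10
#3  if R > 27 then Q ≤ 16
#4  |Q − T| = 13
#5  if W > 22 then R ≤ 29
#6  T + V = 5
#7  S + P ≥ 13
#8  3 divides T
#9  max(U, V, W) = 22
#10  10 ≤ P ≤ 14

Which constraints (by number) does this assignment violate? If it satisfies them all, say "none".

Violated: 4, 9, and 10.

#1 3U − 5W = 3(22) − 5(23) = -49 — holds.
#2 |23 − 15| = 8; 8 ≤ 10 — holds.
#3 R = 29 > 27, so we need Q ≤ 16; Q = 15 ≤ 16 — holds.
#4 |15 − 3| = 12, not 13 — does not hold.
#5 W = 23 > 22, so we need R ≤ 29; R = 29 ≤ 29 — holds.
#6 T + V = 3 + 2 = 5 — holds.
#7 S + P = 1 + 15 = 16; 16 ≥ 13 — holds.
#8 3 / 3 = 1, so 3 divides 3 — holds.
#9 max(22, 2, 23) = 23, not 22 — does not hold.
#10 P = 15 is outside [10, 14] — does not hold.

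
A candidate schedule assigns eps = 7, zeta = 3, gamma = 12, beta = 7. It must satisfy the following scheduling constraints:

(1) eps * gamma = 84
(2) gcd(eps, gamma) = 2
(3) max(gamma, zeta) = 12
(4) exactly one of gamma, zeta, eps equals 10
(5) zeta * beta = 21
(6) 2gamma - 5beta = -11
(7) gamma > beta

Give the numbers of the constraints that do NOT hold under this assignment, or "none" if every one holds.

(1) eps * gamma = 7 * 12 = 84 — OK.
(2) gcd(7, 12) = 1, not 2 — violated.
(3) max(12, 3) = 12 — OK.
(4) gamma=12, zeta=3, eps=7; 0 of them equal 10, not exactly one — violated.
(5) zeta * beta = 3 * 7 = 21 — OK.
(6) 2gamma - 5beta = 2(12) - 5(7) = -11 — OK.
(7) gamma = 12, beta = 7; 12 > 7 — OK.

The assignment fails constraints 2 and 4.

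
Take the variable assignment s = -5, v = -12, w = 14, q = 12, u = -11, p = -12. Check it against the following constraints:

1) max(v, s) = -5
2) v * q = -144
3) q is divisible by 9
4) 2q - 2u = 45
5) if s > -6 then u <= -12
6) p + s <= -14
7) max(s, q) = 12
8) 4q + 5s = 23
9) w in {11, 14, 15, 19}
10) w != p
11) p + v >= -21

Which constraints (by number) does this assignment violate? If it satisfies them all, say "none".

1) max(-12, -5) = -5 — holds.
2) v * q = -12 * 12 = -144 — holds.
3) 12 = 9*1 + 3, so 9 does not divide 12 — does not hold.
4) 2q - 2u = 2(12) - 2(-11) = 46, not 45 — does not hold.
5) s = -5 > -6, so we need u ≤ -12; but u = -11 > -12 — does not hold.
6) p + s = -12 + (-5) = -17; -17 ≤ -14 — holds.
7) max(-5, 12) = 12 — holds.
8) 4q + 5s = 4(12) + 5(-5) = 23 — holds.
9) w = 14 is in {11, 14, 15, 19} — holds.
10) w = 14, p = -12; distinct — holds.
11) p + v = -12 + (-12) = -24; -24 < -21, bound -21 not met — does not hold.

The assignment fails constraints 3, 4, 5, and 11.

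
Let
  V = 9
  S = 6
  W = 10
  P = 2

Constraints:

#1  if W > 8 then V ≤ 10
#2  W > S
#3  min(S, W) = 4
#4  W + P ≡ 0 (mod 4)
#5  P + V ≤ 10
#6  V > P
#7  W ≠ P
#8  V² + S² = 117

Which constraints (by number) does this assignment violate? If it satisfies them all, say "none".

Violated: 3, 5.

#1 W = 10 > 8, so we need V ≤ 10; V = 9 ≤ 10  OK
#2 W = 10, S = 6; 10 > 6  OK
#3 min(6, 10) = 6, not 4  FAIL
#4 W + P = 12; 12 mod 4 = 0  OK
#5 P + V = 2 + 9 = 11; 11 > 10, bound 10 not met  FAIL
#6 V = 9, P = 2; 9 > 2  OK
#7 W = 10, P = 2; distinct  OK
#8 V² + S² = 9² + 6² = 81 + 36 = 117  OK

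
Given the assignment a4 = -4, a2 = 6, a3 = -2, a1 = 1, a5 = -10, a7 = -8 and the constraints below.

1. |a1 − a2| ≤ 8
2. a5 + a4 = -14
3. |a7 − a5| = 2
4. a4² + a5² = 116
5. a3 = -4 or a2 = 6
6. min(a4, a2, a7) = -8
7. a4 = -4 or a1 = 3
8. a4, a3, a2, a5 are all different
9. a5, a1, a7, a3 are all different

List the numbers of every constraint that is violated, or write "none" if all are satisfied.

1. |1 − 6| = 5; 5 ≤ 8 — holds.
2. a5 + a4 = -10 + (-4) = -14 — holds.
3. |-8 − (-10)| = 2 — holds.
4. a4² + a5² = (-4)² + (-10)² = 16 + 100 = 116 — holds.
5. a3 = -2 ≠ -4, but a2 = 6 = 6 (second disjunct) — holds.
6. min(-4, 6, -8) = -8 — holds.
7. a4 = -4 = -4 (first disjunct) — holds.
8. values -4, -2, 6, -10 are pairwise distinct — holds.
9. values -10, 1, -8, -2 are pairwise distinct — holds.

None — every constraint holds.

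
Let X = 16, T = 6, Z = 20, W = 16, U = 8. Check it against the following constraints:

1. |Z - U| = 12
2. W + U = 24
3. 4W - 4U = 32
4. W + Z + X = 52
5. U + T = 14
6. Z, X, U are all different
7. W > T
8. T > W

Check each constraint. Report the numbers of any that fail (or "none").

Constraint 8 is violated.

1. |20 - 8| = 12 — satisfied.
2. W + U = 16 + 8 = 24 — satisfied.
3. 4W - 4U = 4(16) - 4(8) = 32 — satisfied.
4. W + Z + X = 16 + 20 + 16 = 52 — satisfied.
5. U + T = 8 + 6 = 14 — satisfied.
6. values 20, 16, 8 are pairwise distinct — satisfied.
7. W = 16, T = 6; 16 > 6 — satisfied.
8. T = 6, W = 16; 6 ≤ 16 (want >) — violated.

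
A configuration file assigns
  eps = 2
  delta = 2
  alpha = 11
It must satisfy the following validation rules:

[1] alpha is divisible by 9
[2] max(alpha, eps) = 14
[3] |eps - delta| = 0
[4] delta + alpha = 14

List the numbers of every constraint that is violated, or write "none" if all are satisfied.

[1] 11 = 9*1 + 2, so 9 does not divide 11 — does not hold.
[2] max(11, 2) = 11, not 14 — does not hold.
[3] |2 - 2| = 0 — holds.
[4] delta + alpha = 2 + 11 = 13, not 14 — does not hold.

Violated: 1, 2, 4.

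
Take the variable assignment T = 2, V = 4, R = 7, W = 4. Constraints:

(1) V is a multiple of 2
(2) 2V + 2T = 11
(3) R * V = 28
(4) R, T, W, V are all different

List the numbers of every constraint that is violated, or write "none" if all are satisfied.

(1) 4 / 2 = 2, so 2 divides 4 — holds.
(2) 2V + 2T = 2(4) + 2(2) = 12, not 11 — does not hold.
(3) R * V = 7 * 4 = 28 — holds.
(4) W = V = 4, not all different — does not hold.

Constraints 2 and 4 are violated.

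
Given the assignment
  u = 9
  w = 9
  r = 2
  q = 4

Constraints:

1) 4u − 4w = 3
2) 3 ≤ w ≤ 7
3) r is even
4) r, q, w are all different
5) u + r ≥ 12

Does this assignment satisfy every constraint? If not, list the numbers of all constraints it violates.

1) 4u − 4w = 4(9) − 4(9) = 0, not 3 — violated.
2) w = 9 is outside [3, 7] — violated.
3) r = 2 is even — OK.
4) values 2, 4, 9 are pairwise distinct — OK.
5) u + r = 9 + 2 = 11; 11 < 12, bound 12 not met — violated.

Constraints 1, 2, 5 do not hold.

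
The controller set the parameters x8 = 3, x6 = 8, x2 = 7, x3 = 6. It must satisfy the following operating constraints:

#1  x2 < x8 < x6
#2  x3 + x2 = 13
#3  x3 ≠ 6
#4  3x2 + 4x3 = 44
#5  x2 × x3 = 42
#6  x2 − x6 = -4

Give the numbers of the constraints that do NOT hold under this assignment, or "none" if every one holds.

#1 values 7, 3, 8; x2 = 7 is not < x8 = 3 — violated.
#2 x3 + x2 = 6 + 7 = 13 — OK.
#3 x3 = 6, but 6 is required to differ — violated.
#4 3x2 + 4x3 = 3(7) + 4(6) = 45, not 44 — violated.
#5 x2 × x3 = 7 × 6 = 42 — OK.
#6 x2 − x6 = 7 − 8 = -1, not -4 — violated.

Constraints 1, 3, 4, and 6 do not hold.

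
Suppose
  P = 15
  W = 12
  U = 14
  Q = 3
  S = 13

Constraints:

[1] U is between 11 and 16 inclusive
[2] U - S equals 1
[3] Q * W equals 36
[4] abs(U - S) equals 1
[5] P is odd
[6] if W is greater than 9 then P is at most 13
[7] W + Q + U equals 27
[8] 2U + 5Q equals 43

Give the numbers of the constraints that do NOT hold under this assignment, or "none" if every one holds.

Constraints 6, 7 do not hold.

[1] U = 14 lies in [11, 16]  holds
[2] U - S = 14 - 13 = 1  holds
[3] Q * W = 3 * 12 = 36  holds
[4] abs(14 - 13) = 1  holds
[5] P = 15 is odd  holds
[6] W = 12 > 9, so we need P ≤ 13; but P = 15 > 13  fails
[7] W + Q + U = 12 + 3 + 14 = 29, not 27  fails
[8] 2U + 5Q = 2(14) + 5(3) = 43  holds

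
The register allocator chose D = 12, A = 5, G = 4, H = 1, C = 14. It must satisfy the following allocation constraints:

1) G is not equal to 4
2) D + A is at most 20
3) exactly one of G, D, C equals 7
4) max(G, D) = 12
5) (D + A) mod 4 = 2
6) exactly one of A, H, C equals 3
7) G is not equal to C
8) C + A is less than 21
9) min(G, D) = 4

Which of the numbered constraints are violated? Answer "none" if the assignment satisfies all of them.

1) G = 4, but 4 is required to differ — violated.
2) D + A = 12 + 5 = 17; 17 ≤ 20 — OK.
3) G=4, D=12, C=14; 0 of them equal 7, not exactly one — violated.
4) max(4, 12) = 12 — OK.
5) D + A = 17; 17 mod 4 = 1, not 2 — violated.
6) A=5, H=1, C=14; 0 of them equal 3, not exactly one — violated.
7) G = 4, C = 14; distinct — OK.
8) C + A = 14 + 5 = 19; 19 < 21 — OK.
9) min(4, 12) = 4 — OK.

The assignment fails constraints 1, 3, 5, and 6.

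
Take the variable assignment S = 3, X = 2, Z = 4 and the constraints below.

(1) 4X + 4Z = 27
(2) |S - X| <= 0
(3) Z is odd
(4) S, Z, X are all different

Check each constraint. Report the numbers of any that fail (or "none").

(1) 4X + 4Z = 4(2) + 4(4) = 24, not 27  fails
(2) |3 - 2| = 1; 1 > 0, exceeds bound 0  fails
(3) Z = 4 is even  fails
(4) values 3, 4, 2 are pairwise distinct  holds

No — constraints 1, 2, 3 are not satisfied.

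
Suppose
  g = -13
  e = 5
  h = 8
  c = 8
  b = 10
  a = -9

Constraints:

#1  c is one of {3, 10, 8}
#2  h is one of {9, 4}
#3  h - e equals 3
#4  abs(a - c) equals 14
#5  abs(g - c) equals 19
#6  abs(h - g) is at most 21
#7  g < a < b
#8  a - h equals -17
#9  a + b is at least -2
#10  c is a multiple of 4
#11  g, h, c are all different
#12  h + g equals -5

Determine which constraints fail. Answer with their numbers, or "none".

#1 c = 8 is in {3, 10, 8}  yes
#2 h = 8 is not in {9, 4}  no
#3 h - e = 8 - 5 = 3  yes
#4 abs(-9 - 8) = 17, not 14  no
#5 abs(-13 - 8) = 21, not 19  no
#6 abs(8 - (-13)) = 21; 21 ≤ 21  yes
#7 values -13 < -9 < 10  yes
#8 a - h = -9 - 8 = -17  yes
#9 a + b = -9 + 10 = 1; 1 ≥ -2  yes
#10 8 / 4 = 2, so 4 divides 8  yes
#11 h = c = 8, not all different  no
#12 h + g = 8 + (-13) = -5  yes

Violated: 2, 4, 5, and 11.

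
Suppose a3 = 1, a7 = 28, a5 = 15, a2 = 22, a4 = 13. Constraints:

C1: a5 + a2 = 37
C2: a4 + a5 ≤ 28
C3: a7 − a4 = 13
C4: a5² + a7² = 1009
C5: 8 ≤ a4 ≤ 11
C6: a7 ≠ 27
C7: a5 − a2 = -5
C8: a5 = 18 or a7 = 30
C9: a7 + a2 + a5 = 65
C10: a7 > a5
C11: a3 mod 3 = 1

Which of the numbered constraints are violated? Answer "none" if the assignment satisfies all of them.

The assignment fails constraints 3, 5, 7, 8.

C1: a5 + a2 = 15 + 22 = 37  yes
C2: a4 + a5 = 13 + 15 = 28; 28 ≤ 28  yes
C3: a7 − a4 = 28 − 13 = 15, not 13  no
C4: a5² + a7² = 15² + 28² = 225 + 784 = 1009  yes
C5: a4 = 13 is outside [8, 11]  no
C6: a7 = 28, and 28 ≠ 27  yes
C7: a5 − a2 = 15 − 22 = -7, not -5  no
C8: a5 = 15 ≠ 18 and a7 = 28 ≠ 30; both disjuncts false  no
C9: a7 + a2 + a5 = 28 + 22 + 15 = 65  yes
C10: a7 = 28, a5 = 15; 28 > 15  yes
C11: 1 mod 3 = 1  yes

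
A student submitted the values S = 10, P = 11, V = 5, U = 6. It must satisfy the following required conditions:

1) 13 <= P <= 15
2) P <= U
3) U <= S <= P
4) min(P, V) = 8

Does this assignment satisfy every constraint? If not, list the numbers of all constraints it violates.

1) P = 11 is outside [13, 15]  false
2) P = 11, U = 6; 11 > 6 (want ≤)  false
3) values 6 <= 10 <= 11  true
4) min(11, 5) = 5, not 8  false

Constraints 1, 2, and 4 are violated.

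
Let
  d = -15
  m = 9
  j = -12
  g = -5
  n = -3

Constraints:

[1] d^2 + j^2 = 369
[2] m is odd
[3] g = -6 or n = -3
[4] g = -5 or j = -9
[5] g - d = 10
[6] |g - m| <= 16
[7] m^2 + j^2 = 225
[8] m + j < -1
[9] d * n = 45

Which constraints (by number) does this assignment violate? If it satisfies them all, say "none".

Yes — all constraints hold.

[1] d^2 + j^2 = (-15)^2 + (-12)^2 = 225 + 144 = 369  OK
[2] m = 9 is odd  OK
[3] g = -5 ≠ -6, but n = -3 = -3 (second disjunct)  OK
[4] g = -5 = -5 (first disjunct)  OK
[5] g - d = -5 - (-15) = 10  OK
[6] |-5 - 9| = 14; 14 ≤ 16  OK
[7] m^2 + j^2 = 9^2 + (-12)^2 = 81 + 144 = 225  OK
[8] m + j = 9 + (-12) = -3; -3 < -1  OK
[9] d * n = -15 * (-3) = 45  OK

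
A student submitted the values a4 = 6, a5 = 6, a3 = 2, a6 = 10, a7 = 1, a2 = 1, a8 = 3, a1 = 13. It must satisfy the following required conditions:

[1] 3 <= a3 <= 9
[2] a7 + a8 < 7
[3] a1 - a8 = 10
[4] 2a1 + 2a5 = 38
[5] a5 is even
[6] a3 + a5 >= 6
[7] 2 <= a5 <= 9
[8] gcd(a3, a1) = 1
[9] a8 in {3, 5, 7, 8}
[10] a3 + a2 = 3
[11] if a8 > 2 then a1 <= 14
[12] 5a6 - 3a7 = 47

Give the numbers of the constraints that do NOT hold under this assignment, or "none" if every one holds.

[1] a3 = 2 is outside [3, 9] — fails.
[2] a7 + a8 = 1 + 3 = 4; 4 < 7 — holds.
[3] a1 - a8 = 13 - 3 = 10 — holds.
[4] 2a1 + 2a5 = 2(13) + 2(6) = 38 — holds.
[5] a5 = 6 is even — holds.
[6] a3 + a5 = 2 + 6 = 8; 8 ≥ 6 — holds.
[7] a5 = 6 lies in [2, 9] — holds.
[8] gcd(2, 13) = 1 — holds.
[9] a8 = 3 is in {3, 5, 7, 8} — holds.
[10] a3 + a2 = 2 + 1 = 3 — holds.
[11] a8 = 3 > 2, so we need a1 ≤ 14; a1 = 13 ≤ 14 — holds.
[12] 5a6 - 3a7 = 5(10) - 3(1) = 47 — holds.

Constraint 1 is violated.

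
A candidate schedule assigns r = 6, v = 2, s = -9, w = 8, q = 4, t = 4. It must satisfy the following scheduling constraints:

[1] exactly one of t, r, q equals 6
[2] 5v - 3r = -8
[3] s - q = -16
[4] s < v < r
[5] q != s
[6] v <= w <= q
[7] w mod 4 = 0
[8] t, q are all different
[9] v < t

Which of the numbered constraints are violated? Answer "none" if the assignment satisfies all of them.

[1] t=4, r=6, q=4; 1 of them equals 6  ✔
[2] 5v - 3r = 5(2) - 3(6) = -8  ✔
[3] s - q = -9 - 4 = -13, not -16  ✘
[4] values -9 < 2 < 6  ✔
[5] q = 4, s = -9; distinct  ✔
[6] values 2, 8, 4; w = 8 is not <= q = 4  ✘
[7] 8 mod 4 = 0  ✔
[8] t = q = 4, not all different  ✘
[9] v = 2, t = 4; 2 < 4  ✔

Constraints 3, 6, 8 are violated.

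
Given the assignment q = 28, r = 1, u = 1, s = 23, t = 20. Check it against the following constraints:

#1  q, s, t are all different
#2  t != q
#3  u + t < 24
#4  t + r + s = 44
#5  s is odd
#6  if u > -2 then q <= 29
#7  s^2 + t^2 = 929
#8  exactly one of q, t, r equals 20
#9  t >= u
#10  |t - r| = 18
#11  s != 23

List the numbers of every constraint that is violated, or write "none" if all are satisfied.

#1 values 28, 23, 20 are pairwise distinct  true
#2 t = 20, q = 28; distinct  true
#3 u + t = 1 + 20 = 21; 21 < 24  true
#4 t + r + s = 20 + 1 + 23 = 44  true
#5 s = 23 is odd  true
#6 u = 1 > -2, so we need q ≤ 29; q = 28 ≤ 29  true
#7 s^2 + t^2 = 23^2 + 20^2 = 529 + 400 = 929  true
#8 q=28, t=20, r=1; 1 of them equals 20  true
#9 t = 20, u = 1; 20 ≥ 1  true
#10 |20 - 1| = 19, not 18  false
#11 s = 23, but 23 is required to differ  false

The assignment fails constraints 10 and 11.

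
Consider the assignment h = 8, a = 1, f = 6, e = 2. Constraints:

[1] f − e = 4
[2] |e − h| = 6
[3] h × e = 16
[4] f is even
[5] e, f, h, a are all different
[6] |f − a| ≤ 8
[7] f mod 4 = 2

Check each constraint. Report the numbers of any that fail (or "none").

[1] f − e = 6 − 2 = 4 — satisfied.
[2] |2 − 8| = 6 — satisfied.
[3] h × e = 8 × 2 = 16 — satisfied.
[4] f = 6 is even — satisfied.
[5] values 2, 6, 8, 1 are pairwise distinct — satisfied.
[6] |6 − 1| = 5; 5 ≤ 8 — satisfied.
[7] 6 mod 4 = 2 — satisfied.

The assignment satisfies every constraint.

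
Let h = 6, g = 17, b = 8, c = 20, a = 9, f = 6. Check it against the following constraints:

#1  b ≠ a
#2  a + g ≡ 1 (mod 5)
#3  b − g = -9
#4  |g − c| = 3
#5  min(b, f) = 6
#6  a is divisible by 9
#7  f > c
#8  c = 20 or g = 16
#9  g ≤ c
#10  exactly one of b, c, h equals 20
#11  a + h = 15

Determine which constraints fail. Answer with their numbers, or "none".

#1 b = 8, a = 9; distinct — satisfied.
#2 a + g = 26; 26 mod 5 = 1 — satisfied.
#3 b − g = 8 − 17 = -9 — satisfied.
#4 |17 − 20| = 3 — satisfied.
#5 min(8, 6) = 6 — satisfied.
#6 9 / 9 = 1, so 9 divides 9 — satisfied.
#7 f = 6, c = 20; 6 ≤ 20 (want >) — violated.
#8 c = 20 = 20 (first disjunct) — satisfied.
#9 g = 17, c = 20; 17 ≤ 20 — satisfied.
#10 b=8, c=20, h=6; 1 of them equals 20 — satisfied.
#11 a + h = 9 + 6 = 15 — satisfied.

Constraint 7 is violated.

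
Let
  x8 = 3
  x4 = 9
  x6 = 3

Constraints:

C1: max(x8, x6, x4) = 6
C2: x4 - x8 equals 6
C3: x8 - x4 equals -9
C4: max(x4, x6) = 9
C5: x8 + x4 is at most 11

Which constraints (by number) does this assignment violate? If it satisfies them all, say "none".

The assignment fails constraints 1, 3, and 5.

C1: max(3, 3, 9) = 9, not 6  FAIL
C2: x4 - x8 = 9 - 3 = 6  OK
C3: x8 - x4 = 3 - 9 = -6, not -9  FAIL
C4: max(9, 3) = 9  OK
C5: x8 + x4 = 3 + 9 = 12; 12 > 11, bound 11 not met  FAIL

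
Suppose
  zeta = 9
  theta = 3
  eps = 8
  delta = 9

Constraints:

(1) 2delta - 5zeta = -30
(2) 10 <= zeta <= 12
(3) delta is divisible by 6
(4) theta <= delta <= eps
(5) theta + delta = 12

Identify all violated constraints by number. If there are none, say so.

Constraints 1, 2, 3, 4 are violated.

(1) 2delta - 5zeta = 2(9) - 5(9) = -27, not -30 — violated.
(2) zeta = 9 is outside [10, 12] — violated.
(3) 9 = 6*1 + 3, so 6 does not divide 9 — violated.
(4) values 3, 9, 8; delta = 9 is not <= eps = 8 — violated.
(5) theta + delta = 3 + 9 = 12 — OK.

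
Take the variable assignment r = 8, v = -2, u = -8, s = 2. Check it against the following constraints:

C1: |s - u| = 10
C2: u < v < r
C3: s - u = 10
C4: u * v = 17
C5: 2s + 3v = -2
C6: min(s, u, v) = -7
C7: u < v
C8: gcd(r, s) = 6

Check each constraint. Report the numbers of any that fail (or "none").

Constraints 4, 6, 8 are violated.

C1: |2 - (-8)| = 10  ✓
C2: values -8 < -2 < 8  ✓
C3: s - u = 2 - (-8) = 10  ✓
C4: u * v = -8 * (-2) = 16, not 17  ✗
C5: 2s + 3v = 2(2) + 3(-2) = -2  ✓
C6: min(2, -8, -2) = -8, not -7  ✗
C7: u = -8, v = -2; -8 < -2  ✓
C8: gcd(8, 2) = 2, not 6  ✗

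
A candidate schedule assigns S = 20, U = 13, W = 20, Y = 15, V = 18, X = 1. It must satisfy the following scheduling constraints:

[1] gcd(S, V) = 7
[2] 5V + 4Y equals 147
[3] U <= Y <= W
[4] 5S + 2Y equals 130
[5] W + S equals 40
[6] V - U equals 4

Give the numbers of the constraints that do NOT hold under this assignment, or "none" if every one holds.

[1] gcd(20, 18) = 2, not 7 — fails.
[2] 5V + 4Y = 5(18) + 4(15) = 150, not 147 — fails.
[3] values 13 <= 15 <= 20 — holds.
[4] 5S + 2Y = 5(20) + 2(15) = 130 — holds.
[5] W + S = 20 + 20 = 40 — holds.
[6] V - U = 18 - 13 = 5, not 4 — fails.

No — constraints 1, 2, 6 are not satisfied.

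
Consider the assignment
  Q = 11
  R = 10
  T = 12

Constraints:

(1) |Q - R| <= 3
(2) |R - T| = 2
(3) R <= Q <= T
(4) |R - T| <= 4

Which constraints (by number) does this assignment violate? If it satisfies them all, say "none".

(1) |11 - 10| = 1; 1 ≤ 3 — holds.
(2) |10 - 12| = 2 — holds.
(3) values 10 <= 11 <= 12 — holds.
(4) |10 - 12| = 2; 2 ≤ 4 — holds.

All constraints are satisfied.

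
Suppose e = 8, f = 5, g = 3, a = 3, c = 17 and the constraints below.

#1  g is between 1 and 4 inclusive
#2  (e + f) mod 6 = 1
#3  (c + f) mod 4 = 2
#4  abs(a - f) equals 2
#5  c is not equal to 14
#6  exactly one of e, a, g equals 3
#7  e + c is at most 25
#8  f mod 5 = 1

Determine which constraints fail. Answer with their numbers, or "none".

Constraints 6 and 8 do not hold.

#1 g = 3 lies in [1, 4] — holds.
#2 e + f = 13; 13 mod 6 = 1 — holds.
#3 c + f = 22; 22 mod 4 = 2 — holds.
#4 abs(3 - 5) = 2 — holds.
#5 c = 17, and 17 ≠ 14 — holds.
#6 e=8, a=3, g=3; 2 of them equal 3, not exactly one — fails.
#7 e + c = 8 + 17 = 25; 25 ≤ 25 — holds.
#8 5 mod 5 = 0, not 1 — fails.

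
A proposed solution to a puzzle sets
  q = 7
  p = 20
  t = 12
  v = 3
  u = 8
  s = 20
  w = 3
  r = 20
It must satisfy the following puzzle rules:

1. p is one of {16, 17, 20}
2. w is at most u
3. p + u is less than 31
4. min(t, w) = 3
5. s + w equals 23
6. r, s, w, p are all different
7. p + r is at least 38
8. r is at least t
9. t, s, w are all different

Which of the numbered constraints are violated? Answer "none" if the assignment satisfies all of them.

The assignment fails constraint 6.

1. p = 20 is in {16, 17, 20} — satisfied.
2. w = 3, u = 8; 3 ≤ 8 — satisfied.
3. p + u = 20 + 8 = 28; 28 < 31 — satisfied.
4. min(12, 3) = 3 — satisfied.
5. s + w = 20 + 3 = 23 — satisfied.
6. r = s = 20, not all different — violated.
7. p + r = 20 + 20 = 40; 40 ≥ 38 — satisfied.
8. r = 20, t = 12; 20 ≥ 12 — satisfied.
9. values 12, 20, 3 are pairwise distinct — satisfied.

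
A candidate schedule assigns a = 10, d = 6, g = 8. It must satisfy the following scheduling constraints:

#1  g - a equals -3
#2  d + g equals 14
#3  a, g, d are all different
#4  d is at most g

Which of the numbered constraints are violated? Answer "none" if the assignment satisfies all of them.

Violated: 1.

#1 g - a = 8 - 10 = -2, not -3 — violated.
#2 d + g = 6 + 8 = 14 — OK.
#3 values 10, 8, 6 are pairwise distinct — OK.
#4 d = 6, g = 8; 6 ≤ 8 — OK.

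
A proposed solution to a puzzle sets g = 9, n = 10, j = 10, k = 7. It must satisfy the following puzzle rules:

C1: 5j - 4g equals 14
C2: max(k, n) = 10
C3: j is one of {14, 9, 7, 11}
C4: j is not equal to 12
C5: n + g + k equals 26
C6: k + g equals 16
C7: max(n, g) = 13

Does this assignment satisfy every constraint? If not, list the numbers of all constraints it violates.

Constraints 3, 7 are violated.

C1: 5j - 4g = 5(10) - 4(9) = 14 — holds.
C2: max(7, 10) = 10 — holds.
C3: j = 10 is not in {14, 9, 7, 11} — does not hold.
C4: j = 10, and 10 ≠ 12 — holds.
C5: n + g + k = 10 + 9 + 7 = 26 — holds.
C6: k + g = 7 + 9 = 16 — holds.
C7: max(10, 9) = 10, not 13 — does not hold.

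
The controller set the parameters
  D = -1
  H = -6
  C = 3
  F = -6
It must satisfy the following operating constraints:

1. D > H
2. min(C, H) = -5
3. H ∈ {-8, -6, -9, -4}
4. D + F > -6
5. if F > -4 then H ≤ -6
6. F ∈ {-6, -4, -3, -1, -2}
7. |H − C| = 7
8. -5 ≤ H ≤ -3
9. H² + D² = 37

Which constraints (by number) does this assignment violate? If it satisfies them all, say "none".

1. D = -1, H = -6; -1 > -6 — OK.
2. min(3, -6) = -6, not -5 — violated.
3. H = -6 is in {-8, -6, -9, -4} — OK.
4. D + F = -1 + (-6) = -7; -7 ≤ -6, bound -6 not met — violated.
5. F = -6, not > -4; antecedent false, conditional vacuously true — OK.
6. F = -6 is in {-6, -4, -3, -1, -2} — OK.
7. |-6 − 3| = 9, not 7 — violated.
8. H = -6 is outside [-5, -3] — violated.
9. H² + D² = (-6)² + (-1)² = 36 + 1 = 37 — OK.

Constraints 2, 4, 7, 8 do not hold.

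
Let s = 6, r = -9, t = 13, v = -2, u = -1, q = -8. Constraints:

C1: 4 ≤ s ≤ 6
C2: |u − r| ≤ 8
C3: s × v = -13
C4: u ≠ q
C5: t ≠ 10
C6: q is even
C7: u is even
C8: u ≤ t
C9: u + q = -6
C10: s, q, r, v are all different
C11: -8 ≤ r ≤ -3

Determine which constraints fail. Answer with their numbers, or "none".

C1: s = 6 lies in [4, 6]  true
C2: |-1 − (-9)| = 8; 8 ≤ 8  true
C3: s × v = 6 × (-2) = -12, not -13  false
C4: u = -1, q = -8; distinct  true
C5: t = 13, and 13 ≠ 10  true
C6: q = -8 is even  true
C7: u = -1 is odd  false
C8: u = -1, t = 13; -1 ≤ 13  true
C9: u + q = -1 + (-8) = -9, not -6  false
C10: values 6, -8, -9, -2 are pairwise distinct  true
C11: r = -9 is outside [-8, -3]  false

Constraints 3, 7, 9, and 11 are violated.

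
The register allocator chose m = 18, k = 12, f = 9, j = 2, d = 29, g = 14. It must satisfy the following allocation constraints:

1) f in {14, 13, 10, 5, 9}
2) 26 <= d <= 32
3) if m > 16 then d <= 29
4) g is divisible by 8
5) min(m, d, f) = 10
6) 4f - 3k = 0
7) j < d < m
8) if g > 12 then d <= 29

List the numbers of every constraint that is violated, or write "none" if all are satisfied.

Violated: 4, 5, 7.

1) f = 9 is in {14, 13, 10, 5, 9}  ✓
2) d = 29 lies in [26, 32]  ✓
3) m = 18 > 16, so we need d ≤ 29; d = 29 ≤ 29  ✓
4) 14 = 8*1 + 6, so 8 does not divide 14  ✗
5) min(18, 29, 9) = 9, not 10  ✗
6) 4f - 3k = 4(9) - 3(12) = 0  ✓
7) values 2, 29, 18; d = 29 is not < m = 18  ✗
8) g = 14 > 12, so we need d ≤ 29; d = 29 ≤ 29  ✓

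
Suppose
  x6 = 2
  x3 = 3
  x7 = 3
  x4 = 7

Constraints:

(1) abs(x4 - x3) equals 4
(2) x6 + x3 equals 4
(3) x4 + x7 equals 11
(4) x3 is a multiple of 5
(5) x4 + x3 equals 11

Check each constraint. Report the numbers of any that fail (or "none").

The assignment fails constraints 2, 3, 4, 5.

(1) abs(7 - 3) = 4 — holds.
(2) x6 + x3 = 2 + 3 = 5, not 4 — does not hold.
(3) x4 + x7 = 7 + 3 = 10, not 11 — does not hold.
(4) 3 = 5*0 + 3, so 5 does not divide 3 — does not hold.
(5) x4 + x3 = 7 + 3 = 10, not 11 — does not hold.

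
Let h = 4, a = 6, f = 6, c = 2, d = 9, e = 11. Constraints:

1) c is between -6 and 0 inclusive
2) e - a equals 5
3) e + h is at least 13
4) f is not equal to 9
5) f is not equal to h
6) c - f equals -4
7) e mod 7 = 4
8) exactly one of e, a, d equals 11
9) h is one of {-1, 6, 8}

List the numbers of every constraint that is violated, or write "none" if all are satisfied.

Constraints 1 and 9 do not hold.

1) c = 2 is outside [-6, 0] — violated.
2) e - a = 11 - 6 = 5 — OK.
3) e + h = 11 + 4 = 15; 15 ≥ 13 — OK.
4) f = 6, and 6 ≠ 9 — OK.
5) f = 6, h = 4; distinct — OK.
6) c - f = 2 - 6 = -4 — OK.
7) 11 mod 7 = 4 — OK.
8) e=11, a=6, d=9; 1 of them equals 11 — OK.
9) h = 4 is not in {-1, 6, 8} — violated.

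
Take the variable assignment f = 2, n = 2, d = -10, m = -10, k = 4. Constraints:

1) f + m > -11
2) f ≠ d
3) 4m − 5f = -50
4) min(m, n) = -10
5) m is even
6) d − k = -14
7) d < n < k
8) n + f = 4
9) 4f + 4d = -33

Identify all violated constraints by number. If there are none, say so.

1) f + m = 2 + (-10) = -8; -8 > -11  holds
2) f = 2, d = -10; distinct  holds
3) 4m − 5f = 4(-10) − 5(2) = -50  holds
4) min(-10, 2) = -10  holds
5) m = -10 is even  holds
6) d − k = -10 − 4 = -14  holds
7) values -10 < 2 < 4  holds
8) n + f = 2 + 2 = 4  holds
9) 4f + 4d = 4(2) + 4(-10) = -32, not -33  fails

Violated: 9.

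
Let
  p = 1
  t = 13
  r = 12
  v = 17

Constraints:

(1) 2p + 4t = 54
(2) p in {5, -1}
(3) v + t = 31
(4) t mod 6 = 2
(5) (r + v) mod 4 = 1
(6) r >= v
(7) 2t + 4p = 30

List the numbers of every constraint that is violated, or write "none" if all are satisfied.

(1) 2p + 4t = 2(1) + 4(13) = 54  yes
(2) p = 1 is not in {5, -1}  no
(3) v + t = 17 + 13 = 30, not 31  no
(4) 13 mod 6 = 1, not 2  no
(5) r + v = 29; 29 mod 4 = 1  yes
(6) r = 12, v = 17; 12 < 17 (want ≥)  no
(7) 2t + 4p = 2(13) + 4(1) = 30  yes

The assignment fails constraints 2, 3, 4, 6.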